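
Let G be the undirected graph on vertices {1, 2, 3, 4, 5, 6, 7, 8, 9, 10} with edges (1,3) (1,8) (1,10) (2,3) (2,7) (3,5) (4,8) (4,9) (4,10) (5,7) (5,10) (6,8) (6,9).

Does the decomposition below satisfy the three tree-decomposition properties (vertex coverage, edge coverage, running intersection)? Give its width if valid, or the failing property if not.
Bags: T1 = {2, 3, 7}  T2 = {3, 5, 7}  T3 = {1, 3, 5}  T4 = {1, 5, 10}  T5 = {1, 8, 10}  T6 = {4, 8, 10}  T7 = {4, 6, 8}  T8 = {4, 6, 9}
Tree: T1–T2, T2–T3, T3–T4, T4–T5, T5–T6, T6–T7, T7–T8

Yes; width 2.

Vertex coverage: the bags together contain {1, 2, 3, 4, 5, 6, 7, 8, 9, 10}, the full vertex set. Edge coverage: each edge of G has both endpoints in at least one bag. Running intersection: for every vertex, the bags containing it form a connected subtree. All three properties hold, so this is a valid tree decomposition of width max|bag| − 1 = 2, and hence tw(G) ≤ 2.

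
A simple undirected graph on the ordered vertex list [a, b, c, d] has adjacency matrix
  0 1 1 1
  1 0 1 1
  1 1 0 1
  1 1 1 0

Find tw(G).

3

A width-3 tree decomposition is:
Bags: B1 = {a, b, c, d}
Tree: (single bag)
With just one bag of size 4, the width is 4 − 1 = 3, so tw(G) ≤ 3. On the other hand G contains the 4-clique {a, b, c, d}. A clique must lie in a single bag of any decomposition, so no decomposition can have width below 3. Therefore the treewidth is 3.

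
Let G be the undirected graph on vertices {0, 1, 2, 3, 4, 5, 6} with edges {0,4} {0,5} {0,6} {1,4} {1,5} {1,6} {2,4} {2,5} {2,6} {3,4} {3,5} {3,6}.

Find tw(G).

3

A width-3 tree decomposition is:
Bags: B1 = {3, 4, 5, 6}  B2 = {1, 4, 5, 6}  B3 = {2, 4, 5, 6}  B4 = {0, 4, 5, 6}
Tree: B1–B2, B2–B3, B3–B4
Every bag has size at most 4, so the width is 4 − 1 = 3 and tw(G) ≤ 3. For the lower bound: the 4 vertex sets {3,6}, {1,4}, {5}, {2} are disjoint, each induces a connected subgraph, and every pair is joined by at least one edge of G. Contracting each set to a single vertex therefore yields K_{4} as a minor, and since treewidth is minor-monotone, tw(G) ≥ tw(K_{4}) = 3. Hence tw(G) = 3 exactly.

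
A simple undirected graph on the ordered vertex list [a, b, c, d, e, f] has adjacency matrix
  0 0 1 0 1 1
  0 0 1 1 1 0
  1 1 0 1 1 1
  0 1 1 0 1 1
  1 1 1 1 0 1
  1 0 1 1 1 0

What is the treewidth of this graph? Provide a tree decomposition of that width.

Each bag holds 4 vertices, so the decomposition has width 3, which upper-bounds the treewidth. For the lower bound, the 4 vertices {c, d, e, f} are pairwise adjacent, and any tree decomposition puts a clique entirely inside one bag — forcing width ≥ 3. Combining the bounds, tw(G) = 3.

Treewidth 3.
One optimal decomposition is:
Bags: B1 = {a, c, e, f}  B2 = {c, d, e, f}  B3 = {b, c, d, e}
Tree: B1–B2, B2–B3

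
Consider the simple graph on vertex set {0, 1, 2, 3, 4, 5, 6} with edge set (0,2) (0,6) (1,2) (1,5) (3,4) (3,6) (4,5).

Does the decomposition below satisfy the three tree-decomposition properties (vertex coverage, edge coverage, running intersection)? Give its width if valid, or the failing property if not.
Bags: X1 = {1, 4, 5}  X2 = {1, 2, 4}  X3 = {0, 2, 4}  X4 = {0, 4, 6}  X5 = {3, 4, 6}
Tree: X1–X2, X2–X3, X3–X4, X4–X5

Checking the three conditions: (i) the bags cover all of {0, 1, 2, 3, 4, 5, 6}; (ii) for each edge, some bag contains both endpoints; (iii) the bags containing any fixed vertex form a subtree. All hold, so the decomposition is valid with width 3 − 1 = 2.

Yes; width 2.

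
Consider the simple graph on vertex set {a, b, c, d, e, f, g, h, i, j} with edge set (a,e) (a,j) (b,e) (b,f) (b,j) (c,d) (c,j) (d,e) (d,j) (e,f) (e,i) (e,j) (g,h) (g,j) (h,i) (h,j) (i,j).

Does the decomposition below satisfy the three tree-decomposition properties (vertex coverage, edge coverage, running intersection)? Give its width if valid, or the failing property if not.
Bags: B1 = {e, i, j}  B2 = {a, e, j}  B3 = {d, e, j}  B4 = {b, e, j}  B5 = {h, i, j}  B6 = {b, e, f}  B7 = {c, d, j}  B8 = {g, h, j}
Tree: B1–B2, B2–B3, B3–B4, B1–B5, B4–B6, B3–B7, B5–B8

Checking the three conditions: (i) the bags cover all of {a, b, c, d, e, f, g, h, i, j}; (ii) for each edge, some bag contains both endpoints; (iii) the bags containing any fixed vertex form a subtree. All hold, so the decomposition is valid with width 3 − 1 = 2.

Yes; width 2.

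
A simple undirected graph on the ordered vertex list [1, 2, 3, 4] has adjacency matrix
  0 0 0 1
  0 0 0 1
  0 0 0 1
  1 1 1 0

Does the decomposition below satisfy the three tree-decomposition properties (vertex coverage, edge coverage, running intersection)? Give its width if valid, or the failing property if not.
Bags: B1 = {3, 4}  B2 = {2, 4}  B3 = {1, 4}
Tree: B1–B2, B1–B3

Yes; width 1.

Every vertex of G appears in some bag (union = {1, 2, 3, 4}); every edge is covered by a bag; and for each vertex v the set of bags containing v is connected in the bag tree. The decomposition is therefore valid. The largest bag has 2 vertices, so the width is 1.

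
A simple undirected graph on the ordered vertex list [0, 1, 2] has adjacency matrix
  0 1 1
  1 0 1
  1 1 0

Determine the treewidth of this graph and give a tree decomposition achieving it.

A single bag containing all 3 vertices is trivially a valid decomposition of width 2. On the other hand G contains the 3-clique {0, 1, 2}. A clique must lie in a single bag of any decomposition, so no decomposition can have width below 2. Combining the bounds, tw(G) = 2.

Treewidth 2.
One such decomposition:
Bags: B1 = {0, 1, 2}
Tree: (single bag)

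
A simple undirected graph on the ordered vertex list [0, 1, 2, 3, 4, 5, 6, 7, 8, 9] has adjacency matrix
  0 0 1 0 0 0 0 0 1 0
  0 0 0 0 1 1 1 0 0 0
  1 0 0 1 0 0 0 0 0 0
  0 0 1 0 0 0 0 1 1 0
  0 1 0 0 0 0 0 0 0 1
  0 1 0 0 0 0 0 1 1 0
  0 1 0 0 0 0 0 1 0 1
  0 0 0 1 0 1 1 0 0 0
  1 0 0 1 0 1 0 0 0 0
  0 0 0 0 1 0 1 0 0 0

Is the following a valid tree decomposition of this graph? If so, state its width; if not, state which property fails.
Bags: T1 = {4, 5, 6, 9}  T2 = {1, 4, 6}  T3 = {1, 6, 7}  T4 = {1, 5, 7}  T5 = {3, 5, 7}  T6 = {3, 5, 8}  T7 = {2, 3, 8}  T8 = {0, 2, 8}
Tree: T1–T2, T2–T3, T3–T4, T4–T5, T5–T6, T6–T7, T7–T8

No — bags containing vertex 5 are not connected in the tree.

A tree decomposition must satisfy three properties: every vertex lies in some bag; for every edge, both endpoints lie together in some bag; and for every vertex, the bags containing it form a connected subtree. Here bags containing vertex 5 are not connected in the tree, so the decomposition is invalid.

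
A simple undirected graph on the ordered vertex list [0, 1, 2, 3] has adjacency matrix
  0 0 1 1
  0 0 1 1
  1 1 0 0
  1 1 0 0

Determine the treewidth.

2

A width-2 tree decomposition is:
Bags: B1 = {0, 1, 2}  B2 = {0, 1, 3}
Tree: B1–B2
Every bag has size at most 3, so the width is 3 − 1 = 2 and tw(G) ≤ 2. Since 0–2–1–3–0 is a cycle in G, G is not acyclic. Forests are exactly the graphs of treewidth ≤ 1, so tw(G) ≥ 2. Therefore the treewidth is 2.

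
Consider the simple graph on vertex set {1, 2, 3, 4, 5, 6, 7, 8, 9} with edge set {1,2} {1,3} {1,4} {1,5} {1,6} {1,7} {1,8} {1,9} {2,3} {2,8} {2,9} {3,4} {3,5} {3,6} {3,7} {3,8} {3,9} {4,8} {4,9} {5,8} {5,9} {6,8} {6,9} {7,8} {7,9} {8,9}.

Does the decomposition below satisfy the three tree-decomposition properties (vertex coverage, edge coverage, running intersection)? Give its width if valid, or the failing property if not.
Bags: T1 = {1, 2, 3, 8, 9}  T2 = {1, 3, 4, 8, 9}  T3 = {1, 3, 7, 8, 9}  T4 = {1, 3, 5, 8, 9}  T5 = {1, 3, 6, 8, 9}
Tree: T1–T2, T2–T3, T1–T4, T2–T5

Yes; width 4.

Every vertex of G appears in some bag (union = {1, 2, 3, 4, 5, 6, 7, 8, 9}); every edge is covered by a bag; and for each vertex v the set of bags containing v is connected in the bag tree. The decomposition is therefore valid. The largest bag has 5 vertices, so the width is 4.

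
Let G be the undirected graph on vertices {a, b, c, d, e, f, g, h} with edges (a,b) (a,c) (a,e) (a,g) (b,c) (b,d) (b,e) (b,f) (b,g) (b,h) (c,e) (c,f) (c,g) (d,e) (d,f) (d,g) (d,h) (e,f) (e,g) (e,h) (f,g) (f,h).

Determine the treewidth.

A width-4 tree decomposition is:
Bags: B1 = {b, d, e, f, g}  B2 = {b, c, e, f, g}  B3 = {b, d, e, f, h}  B4 = {a, b, c, e, g}
Tree: B1–B2, B1–B3, B2–B4
Every bag has size at most 5, so the width is 5 − 1 = 4 and tw(G) ≤ 4. Conversely, {a, b, c, e, g} is a clique of size 5, and the vertices of any clique must share a bag in every tree decomposition; so some bag has ≥ 5 vertices and tw(G) ≥ 4. Therefore the treewidth is 4.

4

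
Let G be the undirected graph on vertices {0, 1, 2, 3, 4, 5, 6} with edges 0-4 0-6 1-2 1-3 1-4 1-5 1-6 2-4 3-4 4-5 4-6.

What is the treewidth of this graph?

A width-2 tree decomposition is:
Bags: B1 = {1, 2, 4}  B2 = {1, 4, 6}  B3 = {1, 4, 5}  B4 = {0, 4, 6}  B5 = {1, 3, 4}
Tree: B1–B2, B1–B3, B2–B4, B2–B5
Each bag holds 3 vertices, so the decomposition has width 2, which upper-bounds the treewidth. On the other hand G contains the 3-clique {0, 4, 6}. A clique must lie in a single bag of any decomposition, so no decomposition can have width below 2. Combining the bounds, tw(G) = 2.

2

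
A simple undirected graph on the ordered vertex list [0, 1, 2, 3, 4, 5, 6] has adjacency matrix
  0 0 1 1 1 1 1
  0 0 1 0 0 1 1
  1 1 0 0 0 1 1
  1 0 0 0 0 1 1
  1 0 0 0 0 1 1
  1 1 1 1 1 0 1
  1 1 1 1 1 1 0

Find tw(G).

3

A width-3 tree decomposition is:
Bags: B1 = {0, 4, 5, 6}  B2 = {0, 3, 5, 6}  B3 = {0, 2, 5, 6}  B4 = {1, 2, 5, 6}
Tree: B1–B2, B2–B3, B3–B4
Each bag holds 4 vertices, so the decomposition has width 3, which upper-bounds the treewidth. On the other hand G contains the 4-clique {0, 2, 5, 6}. A clique must lie in a single bag of any decomposition, so no decomposition can have width below 3. The upper and lower bounds meet at 3, so that is the treewidth.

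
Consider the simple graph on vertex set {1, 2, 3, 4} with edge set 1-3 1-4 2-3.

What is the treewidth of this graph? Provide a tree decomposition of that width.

Treewidth 1.
One optimal decomposition is:
Bags: B1 = {1, 4}  B2 = {1, 3}  B3 = {2, 3}
Tree: B1–B2, B2–B3

Every bag has size at most 2, so the width is 2 − 1 = 1 and tw(G) ≤ 1. Any graph with an edge has treewidth ≥ 1, and G has the edge 4–1. Combining the bounds, tw(G) = 1.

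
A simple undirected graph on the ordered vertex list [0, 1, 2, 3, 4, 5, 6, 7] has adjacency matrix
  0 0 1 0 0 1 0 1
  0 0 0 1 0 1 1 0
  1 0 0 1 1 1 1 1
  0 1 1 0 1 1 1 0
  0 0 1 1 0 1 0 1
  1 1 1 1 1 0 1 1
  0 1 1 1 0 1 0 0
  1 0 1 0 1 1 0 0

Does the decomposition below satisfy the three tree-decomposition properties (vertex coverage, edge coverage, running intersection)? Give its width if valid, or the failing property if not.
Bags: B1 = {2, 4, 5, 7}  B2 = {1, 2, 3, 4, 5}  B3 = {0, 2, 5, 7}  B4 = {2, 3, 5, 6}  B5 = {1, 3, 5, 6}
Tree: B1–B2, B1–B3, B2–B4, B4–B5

No — bags containing vertex 1 are not connected in the tree.

A tree decomposition must satisfy three properties: every vertex lies in some bag; for every edge, both endpoints lie together in some bag; and for every vertex, the bags containing it form a connected subtree. Here bags containing vertex 1 are not connected in the tree, so the decomposition is invalid.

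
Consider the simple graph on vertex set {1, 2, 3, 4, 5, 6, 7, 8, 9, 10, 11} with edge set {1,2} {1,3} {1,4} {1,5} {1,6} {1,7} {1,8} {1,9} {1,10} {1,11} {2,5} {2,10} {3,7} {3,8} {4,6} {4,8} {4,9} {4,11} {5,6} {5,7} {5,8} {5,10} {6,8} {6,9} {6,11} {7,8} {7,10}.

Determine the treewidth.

3

A width-3 tree decomposition is:
Bags: B1 = {1, 5, 7, 8}  B2 = {1, 5, 6, 8}  B3 = {1, 3, 7, 8}  B4 = {1, 5, 7, 10}  B5 = {1, 4, 6, 8}  B6 = {1, 4, 6, 11}  B7 = {1, 2, 5, 10}  B8 = {1, 4, 6, 9}
Tree: B1–B2, B1–B3, B1–B4, B2–B5, B5–B6, B4–B7, B6–B8
The largest bag has 4 vertices, giving width 3; this decomposition certifies tw(G) ≤ 3. On the other hand G contains the 4-clique {1, 3, 7, 8}. A clique must lie in a single bag of any decomposition, so no decomposition can have width below 3. The upper and lower bounds meet at 3, so that is the treewidth.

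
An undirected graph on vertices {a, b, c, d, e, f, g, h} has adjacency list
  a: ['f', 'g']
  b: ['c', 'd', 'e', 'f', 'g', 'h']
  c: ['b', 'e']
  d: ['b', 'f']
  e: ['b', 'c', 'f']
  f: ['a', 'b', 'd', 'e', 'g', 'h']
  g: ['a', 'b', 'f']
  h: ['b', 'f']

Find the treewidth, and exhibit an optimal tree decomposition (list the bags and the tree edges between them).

Each bag holds 3 vertices, so the decomposition has width 2, which upper-bounds the treewidth. Conversely, {b, c, e} is a clique of size 3, and the vertices of any clique must share a bag in every tree decomposition; so some bag has ≥ 3 vertices and tw(G) ≥ 2. Combining the bounds, tw(G) = 2.

Treewidth 2.
Bags: B1 = {b, d, f}  B2 = {b, e, f}  B3 = {b, f, h}  B4 = {b, c, e}  B5 = {b, f, g}  B6 = {a, f, g}
Tree: B1–B2, B2–B3, B2–B4, B1–B5, B5–B6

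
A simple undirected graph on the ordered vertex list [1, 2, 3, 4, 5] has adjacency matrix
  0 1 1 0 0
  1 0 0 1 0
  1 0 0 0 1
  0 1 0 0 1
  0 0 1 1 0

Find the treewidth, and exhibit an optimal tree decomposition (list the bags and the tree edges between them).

Each bag holds 3 vertices, so the decomposition has width 2, which upper-bounds the treewidth. For the lower bound, G contains the cycle 2–1–3–5–4–2, so G is not a forest; only forests have treewidth ≤ 1, hence tw(G) ≥ 2. Hence tw(G) = 2 exactly.

Treewidth 2.
Bags: B1 = {1, 2, 3}  B2 = {2, 3, 5}  B3 = {2, 4, 5}
Tree: B1–B2, B2–B3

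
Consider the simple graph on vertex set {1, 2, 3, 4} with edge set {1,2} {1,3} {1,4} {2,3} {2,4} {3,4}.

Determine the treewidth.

A width-3 tree decomposition is:
Bags: B1 = {1, 2, 3, 4}
Tree: (single bag)
With just one bag of size 4, the width is 4 − 1 = 3, so tw(G) ≤ 3. On the other hand G contains the 4-clique {1, 2, 3, 4}. A clique must lie in a single bag of any decomposition, so no decomposition can have width below 3. Therefore the treewidth is 3.

3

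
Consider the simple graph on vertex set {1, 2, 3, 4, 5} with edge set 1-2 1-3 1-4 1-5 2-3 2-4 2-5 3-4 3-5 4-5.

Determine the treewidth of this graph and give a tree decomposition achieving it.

Treewidth 4.
One such decomposition:
Bags: B1 = {1, 2, 3, 4, 5}
Tree: (single bag)

With just one bag of size 5, the width is 5 − 1 = 4, so tw(G) ≤ 4. On the other hand G contains the 5-clique {1, 2, 3, 4, 5}. A clique must lie in a single bag of any decomposition, so no decomposition can have width below 4. Combining the bounds, tw(G) = 4.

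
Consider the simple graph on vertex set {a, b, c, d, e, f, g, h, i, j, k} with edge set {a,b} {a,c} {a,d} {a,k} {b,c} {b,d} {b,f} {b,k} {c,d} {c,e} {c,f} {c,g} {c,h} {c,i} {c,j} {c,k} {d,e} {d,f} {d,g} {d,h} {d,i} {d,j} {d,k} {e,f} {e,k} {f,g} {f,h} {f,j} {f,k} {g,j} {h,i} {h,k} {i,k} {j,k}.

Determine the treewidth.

4

A width-4 tree decomposition is:
Bags: B1 = {c, d, f, j, k}  B2 = {b, c, d, f, k}  B3 = {c, d, f, g, j}  B4 = {c, d, f, h, k}  B5 = {c, d, h, i, k}  B6 = {c, d, e, f, k}  B7 = {a, b, c, d, k}
Tree: B1–B2, B1–B3, B1–B4, B4–B5, B1–B6, B2–B7
Each bag holds 5 vertices, so the decomposition has width 4, which upper-bounds the treewidth. For the lower bound, the 5 vertices {c, d, f, g, j} are pairwise adjacent, and any tree decomposition puts a clique entirely inside one bag — forcing width ≥ 4. Therefore the treewidth is 4.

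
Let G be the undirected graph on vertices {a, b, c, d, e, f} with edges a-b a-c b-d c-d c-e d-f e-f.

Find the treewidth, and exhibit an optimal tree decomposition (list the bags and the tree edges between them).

Treewidth 2.
One such decomposition:
Bags: B1 = {d, e, f}  B2 = {c, d, e}  B3 = {b, c, d}  B4 = {a, b, c}
Tree: B1–B2, B2–B3, B3–B4

The largest bag has 3 vertices, giving width 2; this decomposition certifies tw(G) ≤ 2. For the lower bound, G contains the cycle f–e–c–d–f, so G is not a forest; only forests have treewidth ≤ 1, hence tw(G) ≥ 2. The upper and lower bounds meet at 2, so that is the treewidth.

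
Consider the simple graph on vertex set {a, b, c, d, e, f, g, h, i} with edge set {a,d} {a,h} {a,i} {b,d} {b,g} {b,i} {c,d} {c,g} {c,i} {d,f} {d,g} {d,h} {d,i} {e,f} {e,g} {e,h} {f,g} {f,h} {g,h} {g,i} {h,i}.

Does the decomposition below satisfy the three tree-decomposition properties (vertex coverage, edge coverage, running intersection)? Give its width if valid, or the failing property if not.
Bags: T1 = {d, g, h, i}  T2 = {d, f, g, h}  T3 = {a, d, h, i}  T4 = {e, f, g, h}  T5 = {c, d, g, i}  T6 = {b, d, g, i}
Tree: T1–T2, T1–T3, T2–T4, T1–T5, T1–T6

Yes; width 3.

Checking the three conditions: (i) the bags cover all of {a, b, c, d, e, f, g, h, i}; (ii) for each edge, some bag contains both endpoints; (iii) the bags containing any fixed vertex form a subtree. All hold, so the decomposition is valid with width 4 − 1 = 3.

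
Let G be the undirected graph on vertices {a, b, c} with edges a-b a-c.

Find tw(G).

A width-1 tree decomposition is:
Bags: B1 = {a, b}  B2 = {a, c}
Tree: B1–B2
Every bag has size at most 2, so the width is 2 − 1 = 1 and tw(G) ≤ 1. G has an edge, so its treewidth is at least 1. Combining the bounds, tw(G) = 1.

1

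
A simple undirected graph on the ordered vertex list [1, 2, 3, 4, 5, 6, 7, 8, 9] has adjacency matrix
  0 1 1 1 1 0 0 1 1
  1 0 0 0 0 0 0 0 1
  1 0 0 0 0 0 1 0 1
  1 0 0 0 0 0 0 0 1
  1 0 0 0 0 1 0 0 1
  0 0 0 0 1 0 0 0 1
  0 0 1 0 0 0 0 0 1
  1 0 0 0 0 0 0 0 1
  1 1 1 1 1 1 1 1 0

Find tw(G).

A width-2 tree decomposition is:
Bags: B1 = {1, 2, 9}  B2 = {1, 5, 9}  B3 = {1, 8, 9}  B4 = {1, 4, 9}  B5 = {5, 6, 9}  B6 = {1, 3, 9}  B7 = {3, 7, 9}
Tree: B1–B2, B1–B3, B2–B4, B2–B5, B2–B6, B6–B7
Each bag holds 3 vertices, so the decomposition has width 2, which upper-bounds the treewidth. Conversely, {1, 2, 9} is a clique of size 3, and the vertices of any clique must share a bag in every tree decomposition; so some bag has ≥ 3 vertices and tw(G) ≥ 2. Hence tw(G) = 2 exactly.

2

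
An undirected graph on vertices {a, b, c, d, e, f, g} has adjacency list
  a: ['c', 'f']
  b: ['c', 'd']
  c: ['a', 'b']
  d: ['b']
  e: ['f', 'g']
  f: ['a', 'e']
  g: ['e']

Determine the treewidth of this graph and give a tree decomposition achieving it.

Every bag has size at most 2, so the width is 2 − 1 = 1 and tw(G) ≤ 1. Since G has at least one edge (e.g. g–e), it is not an edgeless graph, so tw(G) ≥ 1. Hence tw(G) = 1 exactly.

Treewidth 1.
One optimal decomposition is:
Bags: B1 = {e, g}  B2 = {e, f}  B3 = {a, f}  B4 = {a, c}  B5 = {b, c}  B6 = {b, d}
Tree: B1–B2, B2–B3, B3–B4, B4–B5, B5–B6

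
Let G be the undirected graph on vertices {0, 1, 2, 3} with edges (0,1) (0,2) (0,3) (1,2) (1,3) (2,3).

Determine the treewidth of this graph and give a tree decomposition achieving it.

With just one bag of size 4, the width is 4 − 1 = 3, so tw(G) ≤ 3. Conversely, {0, 1, 2, 3} is a clique of size 4, and the vertices of any clique must share a bag in every tree decomposition; so some bag has ≥ 4 vertices and tw(G) ≥ 3. The upper and lower bounds meet at 3, so that is the treewidth.

Treewidth 3.
One optimal decomposition is:
Bags: B1 = {0, 1, 2, 3}
Tree: (single bag)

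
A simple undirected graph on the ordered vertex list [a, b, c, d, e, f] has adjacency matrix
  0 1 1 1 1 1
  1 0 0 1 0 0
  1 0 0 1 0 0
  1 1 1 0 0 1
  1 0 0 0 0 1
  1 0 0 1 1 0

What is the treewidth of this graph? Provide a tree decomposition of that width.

Treewidth 2.
One such decomposition:
Bags: B1 = {a, c, d}  B2 = {a, d, f}  B3 = {a, b, d}  B4 = {a, e, f}
Tree: B1–B2, B1–B3, B2–B4

Each bag holds 3 vertices, so the decomposition has width 2, which upper-bounds the treewidth. Conversely, {a, c, d} is a clique of size 3, and the vertices of any clique must share a bag in every tree decomposition; so some bag has ≥ 3 vertices and tw(G) ≥ 2. Combining the bounds, tw(G) = 2.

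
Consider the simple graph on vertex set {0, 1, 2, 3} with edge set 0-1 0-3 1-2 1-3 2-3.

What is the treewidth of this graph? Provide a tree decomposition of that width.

Treewidth 2.
One optimal decomposition is:
Bags: B1 = {1, 2, 3}  B2 = {0, 1, 3}
Tree: B1–B2

Each bag holds 3 vertices, so the decomposition has width 2, which upper-bounds the treewidth. On the other hand G contains the 3-clique {0, 1, 3}. A clique must lie in a single bag of any decomposition, so no decomposition can have width below 2. The upper and lower bounds meet at 2, so that is the treewidth.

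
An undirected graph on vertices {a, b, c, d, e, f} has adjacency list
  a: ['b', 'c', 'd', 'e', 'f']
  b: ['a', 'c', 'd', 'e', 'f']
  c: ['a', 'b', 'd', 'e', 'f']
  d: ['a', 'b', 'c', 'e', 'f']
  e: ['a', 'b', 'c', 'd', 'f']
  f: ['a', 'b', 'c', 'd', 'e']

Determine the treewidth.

5

A width-5 tree decomposition is:
Bags: B1 = {a, b, c, d, e, f}
Tree: (single bag)
With just one bag of size 6, the width is 6 − 1 = 5, so tw(G) ≤ 5. For the lower bound, the 6 vertices {a, b, c, d, e, f} are pairwise adjacent, and any tree decomposition puts a clique entirely inside one bag — forcing width ≥ 5. Hence tw(G) = 5 exactly.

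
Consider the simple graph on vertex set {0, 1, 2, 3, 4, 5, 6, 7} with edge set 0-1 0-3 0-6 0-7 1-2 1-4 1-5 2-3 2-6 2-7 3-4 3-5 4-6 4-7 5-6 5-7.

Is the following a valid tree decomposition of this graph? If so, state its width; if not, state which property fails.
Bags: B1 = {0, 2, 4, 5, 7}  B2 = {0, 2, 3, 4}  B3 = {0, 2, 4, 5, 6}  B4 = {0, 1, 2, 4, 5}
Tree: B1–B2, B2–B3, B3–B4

No — edge (5,3) lies in no bag.

A tree decomposition must satisfy three properties: every vertex lies in some bag; for every edge, both endpoints lie together in some bag; and for every vertex, the bags containing it form a connected subtree. Here edge (5,3) lies in no bag, so the decomposition is invalid.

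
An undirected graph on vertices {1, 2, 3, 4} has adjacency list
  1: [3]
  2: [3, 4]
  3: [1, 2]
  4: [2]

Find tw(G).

1

A width-1 tree decomposition is:
Bags: B1 = {2, 4}  B2 = {2, 3}  B3 = {1, 3}
Tree: B1–B2, B2–B3
Every bag has size at most 2, so the width is 2 − 1 = 1 and tw(G) ≤ 1. Since G has at least one edge (e.g. 4–2), it is not an edgeless graph, so tw(G) ≥ 1. Therefore the treewidth is 1.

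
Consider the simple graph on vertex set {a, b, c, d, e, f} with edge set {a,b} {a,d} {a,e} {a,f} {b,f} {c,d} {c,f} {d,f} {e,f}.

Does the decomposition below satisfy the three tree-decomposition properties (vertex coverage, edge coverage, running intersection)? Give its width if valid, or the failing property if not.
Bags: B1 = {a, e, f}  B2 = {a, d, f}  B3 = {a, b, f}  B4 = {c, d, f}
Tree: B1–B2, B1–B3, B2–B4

Yes; width 2.

Vertex coverage: the bags together contain {a, b, c, d, e, f}, the full vertex set. Edge coverage: each edge of G has both endpoints in at least one bag. Running intersection: for every vertex, the bags containing it form a connected subtree. All three properties hold, so this is a valid tree decomposition of width max|bag| − 1 = 2, and hence tw(G) ≤ 2.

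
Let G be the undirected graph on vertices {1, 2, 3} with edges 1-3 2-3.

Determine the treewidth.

1

A width-1 tree decomposition is:
Bags: B1 = {2, 3}  B2 = {1, 3}
Tree: B1–B2
The largest bag has 2 vertices, giving width 1; this decomposition certifies tw(G) ≤ 1. Since G has at least one edge (e.g. 2–3), it is not an edgeless graph, so tw(G) ≥ 1. The upper and lower bounds meet at 1, so that is the treewidth.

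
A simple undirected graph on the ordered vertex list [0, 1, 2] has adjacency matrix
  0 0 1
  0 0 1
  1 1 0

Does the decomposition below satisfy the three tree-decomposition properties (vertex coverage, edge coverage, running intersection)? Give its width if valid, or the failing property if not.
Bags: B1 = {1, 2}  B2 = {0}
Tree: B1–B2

A tree decomposition must satisfy three properties: every vertex lies in some bag; for every edge, both endpoints lie together in some bag; and for every vertex, the bags containing it form a connected subtree. Here edge (2,0) lies in no bag, so the decomposition is invalid.

No — edge (2,0) lies in no bag.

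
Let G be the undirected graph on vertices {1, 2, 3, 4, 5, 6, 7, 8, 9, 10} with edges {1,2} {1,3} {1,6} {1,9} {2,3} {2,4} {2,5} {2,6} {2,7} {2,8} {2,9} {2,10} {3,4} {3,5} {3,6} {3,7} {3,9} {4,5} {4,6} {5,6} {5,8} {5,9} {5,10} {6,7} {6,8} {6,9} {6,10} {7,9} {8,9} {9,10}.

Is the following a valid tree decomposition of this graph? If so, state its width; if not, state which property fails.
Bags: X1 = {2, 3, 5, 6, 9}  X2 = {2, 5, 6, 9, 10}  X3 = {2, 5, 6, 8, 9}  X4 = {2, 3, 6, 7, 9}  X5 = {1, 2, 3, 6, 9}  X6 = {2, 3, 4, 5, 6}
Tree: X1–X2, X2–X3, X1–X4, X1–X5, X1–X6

Yes; width 4.

Checking the three conditions: (i) the bags cover all of {1, 2, 3, 4, 5, 6, 7, 8, 9, 10}; (ii) for each edge, some bag contains both endpoints; (iii) the bags containing any fixed vertex form a subtree. All hold, so the decomposition is valid with width 5 − 1 = 4.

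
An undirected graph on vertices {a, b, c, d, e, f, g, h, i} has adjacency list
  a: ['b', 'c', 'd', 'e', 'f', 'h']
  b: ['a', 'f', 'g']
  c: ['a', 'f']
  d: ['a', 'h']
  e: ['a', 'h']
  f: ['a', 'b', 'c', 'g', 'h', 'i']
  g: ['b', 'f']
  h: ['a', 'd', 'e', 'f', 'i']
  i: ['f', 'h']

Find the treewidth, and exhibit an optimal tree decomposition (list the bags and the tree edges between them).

Treewidth 2.
Bags: B1 = {a, e, h}  B2 = {a, f, h}  B3 = {a, b, f}  B4 = {a, d, h}  B5 = {f, h, i}  B6 = {b, f, g}  B7 = {a, c, f}
Tree: B1–B2, B2–B3, B2–B4, B2–B5, B3–B6, B3–B7

Every bag has size at most 3, so the width is 3 − 1 = 2 and tw(G) ≤ 2. On the other hand G contains the 3-clique {a, d, h}. A clique must lie in a single bag of any decomposition, so no decomposition can have width below 2. Therefore the treewidth is 2.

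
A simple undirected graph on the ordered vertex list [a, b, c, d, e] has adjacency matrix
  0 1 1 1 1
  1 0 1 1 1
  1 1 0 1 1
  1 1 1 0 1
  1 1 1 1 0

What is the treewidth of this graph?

A width-4 tree decomposition is:
Bags: B1 = {a, b, c, d, e}
Tree: (single bag)
With just one bag of size 5, the width is 5 − 1 = 4, so tw(G) ≤ 4. On the other hand G contains the 5-clique {a, b, c, d, e}. A clique must lie in a single bag of any decomposition, so no decomposition can have width below 4. The upper and lower bounds meet at 4, so that is the treewidth.

4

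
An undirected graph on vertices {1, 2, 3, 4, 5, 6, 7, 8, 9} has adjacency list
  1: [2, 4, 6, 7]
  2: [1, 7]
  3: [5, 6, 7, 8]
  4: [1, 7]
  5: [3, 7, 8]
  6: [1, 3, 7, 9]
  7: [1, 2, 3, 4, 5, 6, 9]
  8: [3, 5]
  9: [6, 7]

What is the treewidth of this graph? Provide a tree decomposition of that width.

Treewidth 2.
One optimal decomposition is:
Bags: B1 = {6, 7, 9}  B2 = {1, 6, 7}  B3 = {3, 6, 7}  B4 = {1, 4, 7}  B5 = {3, 5, 7}  B6 = {3, 5, 8}  B7 = {1, 2, 7}
Tree: B1–B2, B2–B3, B2–B4, B3–B5, B5–B6, B2–B7

Every bag has size at most 3, so the width is 3 − 1 = 2 and tw(G) ≤ 2. Conversely, {3, 5, 8} is a clique of size 3, and the vertices of any clique must share a bag in every tree decomposition; so some bag has ≥ 3 vertices and tw(G) ≥ 2. Therefore the treewidth is 2.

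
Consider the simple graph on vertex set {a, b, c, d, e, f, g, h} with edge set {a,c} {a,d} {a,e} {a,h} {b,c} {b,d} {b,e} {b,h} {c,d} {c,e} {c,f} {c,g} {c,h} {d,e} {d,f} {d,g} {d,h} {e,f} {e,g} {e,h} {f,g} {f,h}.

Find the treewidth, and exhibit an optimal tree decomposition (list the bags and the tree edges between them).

Each bag holds 5 vertices, so the decomposition has width 4, which upper-bounds the treewidth. On the other hand G contains the 5-clique {c, d, e, f, g}. A clique must lie in a single bag of any decomposition, so no decomposition can have width below 4. The upper and lower bounds meet at 4, so that is the treewidth.

Treewidth 4.
One optimal decomposition is:
Bags: B1 = {b, c, d, e, h}  B2 = {c, d, e, f, h}  B3 = {c, d, e, f, g}  B4 = {a, c, d, e, h}
Tree: B1–B2, B2–B3, B1–B4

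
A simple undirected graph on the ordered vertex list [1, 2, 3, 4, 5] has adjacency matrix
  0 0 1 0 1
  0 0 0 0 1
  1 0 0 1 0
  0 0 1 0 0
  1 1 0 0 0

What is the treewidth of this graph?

1

A width-1 tree decomposition is:
Bags: B1 = {2, 5}  B2 = {1, 5}  B3 = {1, 3}  B4 = {3, 4}
Tree: B1–B2, B2–B3, B3–B4
The largest bag has 2 vertices, giving width 1; this decomposition certifies tw(G) ≤ 1. G has an edge, so its treewidth is at least 1. Hence tw(G) = 1 exactly.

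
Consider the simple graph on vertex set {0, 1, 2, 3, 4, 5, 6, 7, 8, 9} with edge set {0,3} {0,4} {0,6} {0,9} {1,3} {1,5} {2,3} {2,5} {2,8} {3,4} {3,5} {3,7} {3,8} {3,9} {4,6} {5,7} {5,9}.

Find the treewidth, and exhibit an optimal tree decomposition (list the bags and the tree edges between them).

The largest bag has 3 vertices, giving width 2; this decomposition certifies tw(G) ≤ 2. On the other hand G contains the 3-clique {0, 3, 9}. A clique must lie in a single bag of any decomposition, so no decomposition can have width below 2. Combining the bounds, tw(G) = 2.

Treewidth 2.
One optimal decomposition is:
Bags: B1 = {2, 3, 5}  B2 = {3, 5, 9}  B3 = {0, 3, 9}  B4 = {0, 3, 4}  B5 = {3, 5, 7}  B6 = {1, 3, 5}  B7 = {0, 4, 6}  B8 = {2, 3, 8}
Tree: B1–B2, B2–B3, B3–B4, B2–B5, B5–B6, B4–B7, B1–B8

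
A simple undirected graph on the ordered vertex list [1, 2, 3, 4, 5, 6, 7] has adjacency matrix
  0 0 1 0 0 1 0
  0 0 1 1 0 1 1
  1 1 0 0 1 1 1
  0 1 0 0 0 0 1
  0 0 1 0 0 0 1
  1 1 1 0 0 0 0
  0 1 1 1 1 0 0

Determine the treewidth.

2

A width-2 tree decomposition is:
Bags: B1 = {2, 3, 7}  B2 = {3, 5, 7}  B3 = {2, 4, 7}  B4 = {2, 3, 6}  B5 = {1, 3, 6}
Tree: B1–B2, B1–B3, B1–B4, B4–B5
Every bag has size at most 3, so the width is 3 − 1 = 2 and tw(G) ≤ 2. For the lower bound, the 3 vertices {1, 3, 6} are pairwise adjacent, and any tree decomposition puts a clique entirely inside one bag — forcing width ≥ 2. The upper and lower bounds meet at 2, so that is the treewidth.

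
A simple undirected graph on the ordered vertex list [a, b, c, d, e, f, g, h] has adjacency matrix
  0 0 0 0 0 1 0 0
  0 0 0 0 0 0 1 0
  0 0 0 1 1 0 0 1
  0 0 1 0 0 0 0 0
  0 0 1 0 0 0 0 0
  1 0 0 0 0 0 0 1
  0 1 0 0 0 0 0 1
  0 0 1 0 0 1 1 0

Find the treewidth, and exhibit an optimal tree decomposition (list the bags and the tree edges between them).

Treewidth 1.
Bags: B1 = {c, h}  B2 = {c, e}  B3 = {g, h}  B4 = {f, h}  B5 = {b, g}  B6 = {a, f}  B7 = {c, d}
Tree: B1–B2, B1–B3, B3–B4, B3–B5, B4–B6, B2–B7

Every bag has size at most 2, so the width is 2 − 1 = 1 and tw(G) ≤ 1. G has an edge, so its treewidth is at least 1. The upper and lower bounds meet at 1, so that is the treewidth.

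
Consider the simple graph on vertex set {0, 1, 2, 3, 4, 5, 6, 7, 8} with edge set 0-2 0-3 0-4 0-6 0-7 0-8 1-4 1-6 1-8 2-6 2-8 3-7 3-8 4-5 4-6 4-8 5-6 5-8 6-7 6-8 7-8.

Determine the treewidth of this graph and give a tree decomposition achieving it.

Every bag has size at most 4, so the width is 4 − 1 = 3 and tw(G) ≤ 3. For the lower bound, the 4 vertices {0, 3, 7, 8} are pairwise adjacent, and any tree decomposition puts a clique entirely inside one bag — forcing width ≥ 3. Therefore the treewidth is 3.

Treewidth 3.
One optimal decomposition is:
Bags: B1 = {0, 6, 7, 8}  B2 = {0, 4, 6, 8}  B3 = {1, 4, 6, 8}  B4 = {0, 2, 6, 8}  B5 = {4, 5, 6, 8}  B6 = {0, 3, 7, 8}
Tree: B1–B2, B2–B3, B2–B4, B2–B5, B1–B6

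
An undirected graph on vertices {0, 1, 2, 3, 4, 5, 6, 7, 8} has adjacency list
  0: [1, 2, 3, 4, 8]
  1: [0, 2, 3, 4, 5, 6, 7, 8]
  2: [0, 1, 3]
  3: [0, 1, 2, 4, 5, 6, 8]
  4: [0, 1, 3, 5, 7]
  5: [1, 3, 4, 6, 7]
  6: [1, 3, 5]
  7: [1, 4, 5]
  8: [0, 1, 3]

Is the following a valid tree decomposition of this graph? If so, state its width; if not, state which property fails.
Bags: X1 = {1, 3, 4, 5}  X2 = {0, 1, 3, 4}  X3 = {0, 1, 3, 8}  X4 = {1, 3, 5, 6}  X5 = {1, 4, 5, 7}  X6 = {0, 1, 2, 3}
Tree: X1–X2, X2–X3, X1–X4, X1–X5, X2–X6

Yes; width 3.

Every vertex of G appears in some bag (union = {0, 1, 2, 3, 4, 5, 6, 7, 8}); every edge is covered by a bag; and for each vertex v the set of bags containing v is connected in the bag tree. The decomposition is therefore valid. The largest bag has 4 vertices, so the width is 3.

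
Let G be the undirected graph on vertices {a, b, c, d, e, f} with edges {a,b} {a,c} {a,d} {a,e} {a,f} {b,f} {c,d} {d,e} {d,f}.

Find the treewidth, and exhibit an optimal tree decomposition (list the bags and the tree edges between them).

Treewidth 2.
Bags: B1 = {a, d, e}  B2 = {a, d, f}  B3 = {a, c, d}  B4 = {a, b, f}
Tree: B1–B2, B1–B3, B2–B4

The largest bag has 3 vertices, giving width 2; this decomposition certifies tw(G) ≤ 2. On the other hand G contains the 3-clique {a, d, e}. A clique must lie in a single bag of any decomposition, so no decomposition can have width below 2. Combining the bounds, tw(G) = 2.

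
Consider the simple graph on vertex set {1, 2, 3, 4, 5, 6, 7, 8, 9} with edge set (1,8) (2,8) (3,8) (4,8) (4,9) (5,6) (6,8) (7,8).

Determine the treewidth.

1

A width-1 tree decomposition is:
Bags: B1 = {6, 8}  B2 = {7, 8}  B3 = {4, 8}  B4 = {4, 9}  B5 = {5, 6}  B6 = {3, 8}  B7 = {1, 8}  B8 = {2, 8}
Tree: B1–B2, B2–B3, B3–B4, B1–B5, B2–B6, B3–B7, B3–B8
The largest bag has 2 vertices, giving width 1; this decomposition certifies tw(G) ≤ 1. Any graph with an edge has treewidth ≥ 1, and G has the edge 8–6. Therefore the treewidth is 1.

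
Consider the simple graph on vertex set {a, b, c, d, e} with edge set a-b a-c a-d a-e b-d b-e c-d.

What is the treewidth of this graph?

A width-2 tree decomposition is:
Bags: B1 = {a, b, d}  B2 = {a, b, e}  B3 = {a, c, d}
Tree: B1–B2, B1–B3
Each bag holds 3 vertices, so the decomposition has width 2, which upper-bounds the treewidth. For the lower bound, the 3 vertices {a, c, d} are pairwise adjacent, and any tree decomposition puts a clique entirely inside one bag — forcing width ≥ 2. Therefore the treewidth is 2.

2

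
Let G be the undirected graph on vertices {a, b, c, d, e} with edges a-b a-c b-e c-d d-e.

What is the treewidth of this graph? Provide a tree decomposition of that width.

The largest bag has 3 vertices, giving width 2; this decomposition certifies tw(G) ≤ 2. The edges d–c–a–b–e–d form a cycle, so G is not a tree and its treewidth is at least 2. Combining the bounds, tw(G) = 2.

Treewidth 2.
Bags: B1 = {a, c, d}  B2 = {a, b, d}  B3 = {b, d, e}
Tree: B1–B2, B2–B3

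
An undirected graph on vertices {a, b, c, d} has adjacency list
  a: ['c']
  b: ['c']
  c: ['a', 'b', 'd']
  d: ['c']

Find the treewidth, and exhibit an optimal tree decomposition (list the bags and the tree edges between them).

Treewidth 1.
One such decomposition:
Bags: B1 = {a, c}  B2 = {b, c}  B3 = {c, d}
Tree: B1–B2, B1–B3

The largest bag has 2 vertices, giving width 1; this decomposition certifies tw(G) ≤ 1. G has an edge, so its treewidth is at least 1. The upper and lower bounds meet at 1, so that is the treewidth.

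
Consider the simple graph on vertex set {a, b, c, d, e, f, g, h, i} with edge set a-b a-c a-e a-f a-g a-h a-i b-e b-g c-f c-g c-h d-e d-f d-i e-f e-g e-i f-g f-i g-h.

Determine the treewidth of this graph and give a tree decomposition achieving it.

Each bag holds 4 vertices, so the decomposition has width 3, which upper-bounds the treewidth. On the other hand G contains the 4-clique {d, e, f, i}. A clique must lie in a single bag of any decomposition, so no decomposition can have width below 3. Therefore the treewidth is 3.

Treewidth 3.
One such decomposition:
Bags: B1 = {a, e, f, i}  B2 = {d, e, f, i}  B3 = {a, e, f, g}  B4 = {a, c, f, g}  B5 = {a, c, g, h}  B6 = {a, b, e, g}
Tree: B1–B2, B1–B3, B3–B4, B4–B5, B3–B6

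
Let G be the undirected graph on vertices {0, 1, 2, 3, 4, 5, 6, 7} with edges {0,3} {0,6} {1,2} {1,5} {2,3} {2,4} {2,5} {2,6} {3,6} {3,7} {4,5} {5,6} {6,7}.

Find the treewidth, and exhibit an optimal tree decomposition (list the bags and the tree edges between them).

Treewidth 2.
One such decomposition:
Bags: B1 = {2, 3, 6}  B2 = {2, 5, 6}  B3 = {3, 6, 7}  B4 = {0, 3, 6}  B5 = {2, 4, 5}  B6 = {1, 2, 5}
Tree: B1–B2, B1–B3, B1–B4, B2–B5, B2–B6

Every bag has size at most 3, so the width is 3 − 1 = 2 and tw(G) ≤ 2. Conversely, {0, 3, 6} is a clique of size 3, and the vertices of any clique must share a bag in every tree decomposition; so some bag has ≥ 3 vertices and tw(G) ≥ 2. Hence tw(G) = 2 exactly.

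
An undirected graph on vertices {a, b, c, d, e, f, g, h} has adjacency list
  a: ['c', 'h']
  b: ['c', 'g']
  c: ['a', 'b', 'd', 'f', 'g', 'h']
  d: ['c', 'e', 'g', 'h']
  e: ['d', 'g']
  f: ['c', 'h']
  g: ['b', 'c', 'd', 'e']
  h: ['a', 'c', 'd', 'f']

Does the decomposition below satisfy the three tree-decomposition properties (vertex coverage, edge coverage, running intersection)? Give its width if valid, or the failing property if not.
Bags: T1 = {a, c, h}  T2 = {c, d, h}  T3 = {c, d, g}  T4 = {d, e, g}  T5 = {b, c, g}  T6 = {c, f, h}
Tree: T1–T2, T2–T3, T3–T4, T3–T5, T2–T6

Every vertex of G appears in some bag (union = {a, b, c, d, e, f, g, h}); every edge is covered by a bag; and for each vertex v the set of bags containing v is connected in the bag tree. The decomposition is therefore valid. The largest bag has 3 vertices, so the width is 2.

Yes; width 2.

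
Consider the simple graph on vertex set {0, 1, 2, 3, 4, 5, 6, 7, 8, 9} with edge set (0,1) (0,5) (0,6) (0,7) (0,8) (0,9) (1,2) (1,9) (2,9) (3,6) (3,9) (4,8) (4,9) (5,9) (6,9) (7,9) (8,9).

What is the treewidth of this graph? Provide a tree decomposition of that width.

Each bag holds 3 vertices, so the decomposition has width 2, which upper-bounds the treewidth. On the other hand G contains the 3-clique {0, 1, 9}. A clique must lie in a single bag of any decomposition, so no decomposition can have width below 2. Therefore the treewidth is 2.

Treewidth 2.
One optimal decomposition is:
Bags: B1 = {0, 5, 9}  B2 = {0, 1, 9}  B3 = {1, 2, 9}  B4 = {0, 8, 9}  B5 = {4, 8, 9}  B6 = {0, 7, 9}  B7 = {0, 6, 9}  B8 = {3, 6, 9}
Tree: B1–B2, B2–B3, B1–B4, B4–B5, B1–B6, B6–B7, B7–B8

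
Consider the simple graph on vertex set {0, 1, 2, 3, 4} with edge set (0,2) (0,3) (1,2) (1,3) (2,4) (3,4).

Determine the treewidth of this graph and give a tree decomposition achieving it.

Each bag holds 3 vertices, so the decomposition has width 2, which upper-bounds the treewidth. The edges 0–2–4–3–0 form a cycle, so G is not a tree and its treewidth is at least 2. Therefore the treewidth is 2.

Treewidth 2.
One such decomposition:
Bags: B1 = {0, 2, 3}  B2 = {2, 3, 4}  B3 = {1, 2, 3}
Tree: B1–B2, B2–B3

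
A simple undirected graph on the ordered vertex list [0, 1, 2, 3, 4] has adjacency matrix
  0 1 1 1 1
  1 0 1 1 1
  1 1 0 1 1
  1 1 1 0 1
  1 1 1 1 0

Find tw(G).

4

A width-4 tree decomposition is:
Bags: B1 = {0, 1, 2, 3, 4}
Tree: (single bag)
With just one bag of size 5, the width is 5 − 1 = 4, so tw(G) ≤ 4. For the lower bound, the 5 vertices {0, 1, 2, 3, 4} are pairwise adjacent, and any tree decomposition puts a clique entirely inside one bag — forcing width ≥ 4. Combining the bounds, tw(G) = 4.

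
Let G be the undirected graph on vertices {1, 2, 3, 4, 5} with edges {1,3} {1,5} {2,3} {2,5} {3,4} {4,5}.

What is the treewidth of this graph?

2

A width-2 tree decomposition is:
Bags: B1 = {2, 3, 5}  B2 = {1, 3, 5}  B3 = {3, 4, 5}
Tree: B1–B2, B2–B3
Every bag has size at most 3, so the width is 3 − 1 = 2 and tw(G) ≤ 2. Since 2–3–1–5–2 is a cycle in G, G is not acyclic. Forests are exactly the graphs of treewidth ≤ 1, so tw(G) ≥ 2. The upper and lower bounds meet at 2, so that is the treewidth.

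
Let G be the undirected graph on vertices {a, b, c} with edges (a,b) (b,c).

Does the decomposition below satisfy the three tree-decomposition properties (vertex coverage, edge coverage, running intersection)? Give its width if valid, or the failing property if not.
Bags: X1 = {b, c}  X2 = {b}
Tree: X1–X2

No — vertex a appears in no bag.

A tree decomposition must satisfy three properties: every vertex lies in some bag; for every edge, both endpoints lie together in some bag; and for every vertex, the bags containing it form a connected subtree. Here vertex a appears in no bag, so the decomposition is invalid.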